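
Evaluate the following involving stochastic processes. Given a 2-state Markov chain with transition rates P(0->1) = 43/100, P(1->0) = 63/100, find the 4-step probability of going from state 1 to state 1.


Computing P^4 by matrix multiplication.
P = [[0.5700, 0.4300], [0.6300, 0.3700]]
After raising P to the power 4:
P^4(1,1) = 0.4057

0.4057


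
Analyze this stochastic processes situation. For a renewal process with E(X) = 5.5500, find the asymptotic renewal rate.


Long-run renewal rate = 1/E(X)
= 1/5.5500
= 0.1802

0.1802


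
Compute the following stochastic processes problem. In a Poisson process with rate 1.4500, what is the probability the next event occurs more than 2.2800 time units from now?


P(X > t) = exp(-lambda * t)
= exp(-1.4500 * 2.2800)
= exp(-3.3060) = 0.0367

0.0367


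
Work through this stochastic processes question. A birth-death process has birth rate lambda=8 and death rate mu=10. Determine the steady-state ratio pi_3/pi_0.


For birth-death process, pi_n/pi_0 = (lambda/mu)^n
= (8/10)^3
= 0.5120

0.5120


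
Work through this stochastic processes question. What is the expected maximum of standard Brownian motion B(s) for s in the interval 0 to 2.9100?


E(max B(s)) = sqrt(2t/pi)
= sqrt(2*2.9100/pi)
= sqrt(1.8526)
= 1.3611

1.3611


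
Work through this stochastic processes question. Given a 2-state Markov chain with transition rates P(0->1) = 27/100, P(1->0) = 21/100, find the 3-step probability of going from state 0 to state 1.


Computing P^3 by matrix multiplication.
P = [[0.7300, 0.2700], [0.2100, 0.7900]]
After raising P to the power 3:
P^3(0,1) = 0.4834

0.4834


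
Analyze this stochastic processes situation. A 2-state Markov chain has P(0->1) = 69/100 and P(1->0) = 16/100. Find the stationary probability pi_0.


Stationary distribution: pi_0 = p10/(p01+p10), pi_1 = p01/(p01+p10)
p01 = 0.6900, p10 = 0.1600
pi_0 = 0.1882

0.1882


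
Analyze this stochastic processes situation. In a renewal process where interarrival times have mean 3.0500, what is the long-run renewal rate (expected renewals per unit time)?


Long-run renewal rate = 1/E(X)
= 1/3.0500
= 0.3279

0.3279


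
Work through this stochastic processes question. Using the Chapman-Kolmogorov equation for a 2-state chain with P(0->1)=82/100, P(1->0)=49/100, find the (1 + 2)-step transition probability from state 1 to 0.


P^3 = P^1 * P^2
Computing via matrix multiplication of the transition matrix.
Entry (1,0) of P^3 = 0.3852

0.3852


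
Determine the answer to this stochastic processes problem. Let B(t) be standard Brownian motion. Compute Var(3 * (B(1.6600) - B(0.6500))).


Var(alpha*(B(t)-B(s))) = alpha^2 * (t-s)
= 3^2 * (1.6600 - 0.6500)
= 9 * 1.0100
= 9.0900

9.0900


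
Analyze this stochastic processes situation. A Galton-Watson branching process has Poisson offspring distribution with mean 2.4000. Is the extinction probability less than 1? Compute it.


Since mu = 2.4000 > 1, extinction prob q < 1.
Solve s = exp(mu*(s-1)) iteratively.
q = 0.1214

0.1214


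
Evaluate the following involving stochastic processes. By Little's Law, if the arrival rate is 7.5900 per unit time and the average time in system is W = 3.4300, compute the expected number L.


Little's Law: L = lambda * W
= 7.5900 * 3.4300
= 26.0337

26.0337


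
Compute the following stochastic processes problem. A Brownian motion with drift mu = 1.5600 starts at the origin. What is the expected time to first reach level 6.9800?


Expected first passage time = a/mu
= 6.9800/1.5600
= 4.4744

4.4744


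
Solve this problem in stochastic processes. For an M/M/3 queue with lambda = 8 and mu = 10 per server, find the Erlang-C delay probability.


a = lambda/mu = 0.8000
rho = a/c = 0.2667
Erlang-C formula applied:
C(c,a) = 0.0520

0.0520


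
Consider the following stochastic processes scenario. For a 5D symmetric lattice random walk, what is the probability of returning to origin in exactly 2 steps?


P(return in 2 steps) = P(reverse first step) = 1/(2d)
= 1/10
= 0.1000

0.1000


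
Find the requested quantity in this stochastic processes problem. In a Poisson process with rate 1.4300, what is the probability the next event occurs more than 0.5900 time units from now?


P(X > t) = exp(-lambda * t)
= exp(-1.4300 * 0.5900)
= exp(-0.8437) = 0.4301

0.4301


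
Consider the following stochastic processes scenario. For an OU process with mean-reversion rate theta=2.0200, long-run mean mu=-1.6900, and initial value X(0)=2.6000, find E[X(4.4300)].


E[X(t)] = mu + (X(0) - mu)*exp(-theta*t)
= -1.6900 + (2.6000 - -1.6900)*exp(-2.0200*4.4300)
= -1.6900 + 4.2900 * 1.2992e-04
= -1.6894

-1.6894


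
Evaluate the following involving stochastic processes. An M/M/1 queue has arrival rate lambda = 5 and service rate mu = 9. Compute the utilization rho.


rho = lambda/mu
= 5/9
= 0.5556

0.5556


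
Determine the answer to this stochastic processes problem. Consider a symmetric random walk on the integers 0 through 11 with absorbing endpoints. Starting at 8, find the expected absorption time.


For symmetric RW on 0,...,N with absorbing barriers, E(i) = i*(N-i)
E(8) = 8 * 3 = 24

24


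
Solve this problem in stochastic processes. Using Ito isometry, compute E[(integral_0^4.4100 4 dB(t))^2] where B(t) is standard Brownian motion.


By Ito isometry: E[(int f dB)^2] = int f^2 dt
= 4^2 * 4.4100
= 16 * 4.4100 = 70.5600

70.5600


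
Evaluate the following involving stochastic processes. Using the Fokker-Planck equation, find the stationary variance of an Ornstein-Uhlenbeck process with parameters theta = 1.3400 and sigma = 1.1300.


Stationary variance = sigma^2 / (2*theta)
= 1.1300^2 / (2*1.3400)
= 1.2769 / 2.6800
= 0.4765

0.4765


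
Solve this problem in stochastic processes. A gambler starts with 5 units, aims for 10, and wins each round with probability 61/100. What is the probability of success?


Gambler's ruin formula:
r = q/p = 0.3900/0.6100 = 0.6393
P(win) = (1 - r^i)/(1 - r^N)
= (1 - 0.6393^5)/(1 - 0.6393^10)
= 0.9035

0.9035


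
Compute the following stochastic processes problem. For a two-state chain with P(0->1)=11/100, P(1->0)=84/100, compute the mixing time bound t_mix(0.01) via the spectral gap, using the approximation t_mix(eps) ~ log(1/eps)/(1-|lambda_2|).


lambda_2 = |1 - p01 - p10| = |1 - 0.1100 - 0.8400| = 0.0500
t_mix ~ log(1/eps)/(1 - |lambda_2|)
= log(100)/(1 - 0.0500) = 4.6052/0.9500
= 4.8475

4.8475


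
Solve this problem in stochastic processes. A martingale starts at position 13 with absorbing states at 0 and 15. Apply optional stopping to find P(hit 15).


By optional stopping theorem: E(M at tau) = M(0) = 13
P(hit 15)*15 + P(hit 0)*0 = 13
P(hit 15) = (13 - 0)/(15 - 0) = 13/15 = 0.8667

0.8667


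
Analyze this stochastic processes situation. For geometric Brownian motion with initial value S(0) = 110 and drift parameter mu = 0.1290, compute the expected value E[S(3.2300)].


E[S(t)] = S(0) * exp(mu * t)
= 110 * exp(0.1290 * 3.2300)
= 110 * 1.5169
= 166.8592

166.8592


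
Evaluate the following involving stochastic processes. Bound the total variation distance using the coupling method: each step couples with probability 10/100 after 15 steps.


TV distance bound <= (1-delta)^n
= (1 - 0.1000)^15
= 0.9000^15
= 0.2059

0.2059


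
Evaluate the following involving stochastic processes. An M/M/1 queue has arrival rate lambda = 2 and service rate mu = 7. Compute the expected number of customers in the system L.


rho = 2/7 = 0.2857
L = rho/(1-rho)
= 0.2857/0.7143
= 0.4000

0.4000


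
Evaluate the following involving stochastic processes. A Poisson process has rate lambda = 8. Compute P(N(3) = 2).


P(N(t)=k) = (lambda*t)^k * exp(-lambda*t) / k!
lambda*t = 24
= 24^2 * exp(-24) / 2!
= 576 * 3.7751e-11 / 2
= 1.0872e-08

1.0872e-08


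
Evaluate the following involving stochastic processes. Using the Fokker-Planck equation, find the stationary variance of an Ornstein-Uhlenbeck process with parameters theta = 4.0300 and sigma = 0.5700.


Stationary variance = sigma^2 / (2*theta)
= 0.5700^2 / (2*4.0300)
= 0.3249 / 8.0600
= 0.0403

0.0403


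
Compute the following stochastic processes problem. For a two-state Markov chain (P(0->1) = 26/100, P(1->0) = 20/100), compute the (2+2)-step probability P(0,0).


P^4 = P^2 * P^2
Computing via matrix multiplication of the transition matrix.
Entry (0,0) of P^4 = 0.4828

0.4828


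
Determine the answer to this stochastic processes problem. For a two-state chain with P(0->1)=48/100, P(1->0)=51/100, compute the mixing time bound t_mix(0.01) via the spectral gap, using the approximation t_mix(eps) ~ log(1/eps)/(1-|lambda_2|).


lambda_2 = |1 - p01 - p10| = |1 - 0.4800 - 0.5100| = 0.0100
t_mix ~ log(1/eps)/(1 - |lambda_2|)
= log(100)/(1 - 0.0100) = 4.6052/0.9900
= 4.6517

4.6517


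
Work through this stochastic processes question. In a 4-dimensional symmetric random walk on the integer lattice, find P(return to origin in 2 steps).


P(return in 2 steps) = P(reverse first step) = 1/(2d)
= 1/8
= 0.1250

0.1250


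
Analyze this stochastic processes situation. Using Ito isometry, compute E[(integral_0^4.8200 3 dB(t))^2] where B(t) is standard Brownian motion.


By Ito isometry: E[(int f dB)^2] = int f^2 dt
= 3^2 * 4.8200
= 9 * 4.8200 = 43.3800

43.3800


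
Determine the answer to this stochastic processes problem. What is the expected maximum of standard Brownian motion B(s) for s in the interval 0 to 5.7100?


E(max B(s)) = sqrt(2t/pi)
= sqrt(2*5.7100/pi)
= sqrt(3.6351)
= 1.9066

1.9066


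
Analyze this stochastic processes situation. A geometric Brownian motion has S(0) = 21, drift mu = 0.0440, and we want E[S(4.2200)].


E[S(t)] = S(0) * exp(mu * t)
= 21 * exp(0.0440 * 4.2200)
= 21 * 1.2040
= 25.2848

25.2848


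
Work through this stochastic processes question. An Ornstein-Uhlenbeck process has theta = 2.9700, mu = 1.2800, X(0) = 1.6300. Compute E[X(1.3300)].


E[X(t)] = mu + (X(0) - mu)*exp(-theta*t)
= 1.2800 + (1.6300 - 1.2800)*exp(-2.9700*1.3300)
= 1.2800 + 0.3500 * 0.0193
= 1.2867

1.2867


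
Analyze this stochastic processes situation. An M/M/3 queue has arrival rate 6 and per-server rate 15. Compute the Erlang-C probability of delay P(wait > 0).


a = lambda/mu = 0.4000
rho = a/c = 0.1333
Erlang-C formula applied:
C(c,a) = 0.0082

0.0082


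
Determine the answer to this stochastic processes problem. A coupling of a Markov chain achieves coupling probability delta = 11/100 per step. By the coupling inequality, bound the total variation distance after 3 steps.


TV distance bound <= (1-delta)^n
= (1 - 0.1100)^3
= 0.8900^3
= 0.7050

0.7050


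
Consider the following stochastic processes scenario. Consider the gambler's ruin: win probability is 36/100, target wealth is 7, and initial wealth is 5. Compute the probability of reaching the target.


Gambler's ruin formula:
r = q/p = 0.6400/0.3600 = 1.7778
P(win) = (1 - r^i)/(1 - r^N)
= (1 - 1.7778^5)/(1 - 1.7778^7)
= 0.3040

0.3040


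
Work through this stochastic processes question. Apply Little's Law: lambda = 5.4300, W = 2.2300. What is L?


Little's Law: L = lambda * W
= 5.4300 * 2.2300
= 12.1089

12.1089


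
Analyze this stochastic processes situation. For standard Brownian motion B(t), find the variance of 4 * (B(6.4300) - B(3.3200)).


Var(alpha*(B(t)-B(s))) = alpha^2 * (t-s)
= 4^2 * (6.4300 - 3.3200)
= 16 * 3.1100
= 49.7600

49.7600


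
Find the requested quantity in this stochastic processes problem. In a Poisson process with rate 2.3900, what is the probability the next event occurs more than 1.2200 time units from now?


P(X > t) = exp(-lambda * t)
= exp(-2.3900 * 1.2200)
= exp(-2.9158) = 0.0542

0.0542


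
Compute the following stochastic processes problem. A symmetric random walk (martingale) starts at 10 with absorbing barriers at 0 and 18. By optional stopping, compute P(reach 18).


By optional stopping theorem: E(M at tau) = M(0) = 10
P(hit 18)*18 + P(hit 0)*0 = 10
P(hit 18) = (10 - 0)/(18 - 0) = 5/9 = 0.5556

0.5556


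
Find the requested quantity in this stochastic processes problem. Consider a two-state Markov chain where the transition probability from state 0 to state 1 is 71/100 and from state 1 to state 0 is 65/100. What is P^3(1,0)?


Computing P^3 by matrix multiplication.
P = [[0.2900, 0.7100], [0.6500, 0.3500]]
After raising P to the power 3:
P^3(1,0) = 0.5002

0.5002


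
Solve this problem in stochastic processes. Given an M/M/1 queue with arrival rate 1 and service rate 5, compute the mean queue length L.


rho = 1/5 = 0.2000
L = rho/(1-rho)
= 0.2000/0.8000
= 0.2500

0.2500


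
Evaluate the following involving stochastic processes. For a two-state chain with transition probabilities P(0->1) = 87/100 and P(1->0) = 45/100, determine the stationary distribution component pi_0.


Stationary distribution: pi_0 = p10/(p01+p10), pi_1 = p01/(p01+p10)
p01 = 0.8700, p10 = 0.4500
pi_0 = 0.3409

0.3409


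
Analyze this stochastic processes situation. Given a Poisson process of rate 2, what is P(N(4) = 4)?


P(N(t)=k) = (lambda*t)^k * exp(-lambda*t) / k!
lambda*t = 8
= 8^4 * exp(-8) / 4!
= 4096 * 3.3546e-04 / 24
= 0.0573

0.0573


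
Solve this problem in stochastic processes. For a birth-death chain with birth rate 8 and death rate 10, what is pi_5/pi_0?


For birth-death process, pi_n/pi_0 = (lambda/mu)^n
= (8/10)^5
= 0.3277

0.3277


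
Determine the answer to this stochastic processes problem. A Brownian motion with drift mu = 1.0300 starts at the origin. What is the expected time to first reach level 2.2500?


Expected first passage time = a/mu
= 2.2500/1.0300
= 2.1845

2.1845


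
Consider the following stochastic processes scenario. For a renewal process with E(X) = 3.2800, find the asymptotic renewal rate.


Long-run renewal rate = 1/E(X)
= 1/3.2800
= 0.3049

0.3049


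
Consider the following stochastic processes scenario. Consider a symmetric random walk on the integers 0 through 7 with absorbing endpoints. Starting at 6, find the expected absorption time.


For symmetric RW on 0,...,N with absorbing barriers, E(i) = i*(N-i)
E(6) = 6 * 1 = 6

6


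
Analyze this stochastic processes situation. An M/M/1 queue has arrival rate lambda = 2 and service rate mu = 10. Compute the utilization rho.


rho = lambda/mu
= 2/10
= 0.2000

0.2000


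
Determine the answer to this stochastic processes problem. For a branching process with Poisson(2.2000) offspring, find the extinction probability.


Since mu = 2.2000 > 1, extinction prob q < 1.
Solve s = exp(mu*(s-1)) iteratively.
q = 0.1563

0.1563


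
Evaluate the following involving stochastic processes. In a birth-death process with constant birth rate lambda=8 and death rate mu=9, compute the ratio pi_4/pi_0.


For birth-death process, pi_n/pi_0 = (lambda/mu)^n
= (8/9)^4
= 0.6243

0.6243


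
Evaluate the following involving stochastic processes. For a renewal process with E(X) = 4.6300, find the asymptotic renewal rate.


Long-run renewal rate = 1/E(X)
= 1/4.6300
= 0.2160

0.2160


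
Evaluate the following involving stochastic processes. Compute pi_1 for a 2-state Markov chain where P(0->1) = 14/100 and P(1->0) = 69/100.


Stationary distribution: pi_0 = p10/(p01+p10), pi_1 = p01/(p01+p10)
p01 = 0.1400, p10 = 0.6900
pi_1 = 0.1687

0.1687


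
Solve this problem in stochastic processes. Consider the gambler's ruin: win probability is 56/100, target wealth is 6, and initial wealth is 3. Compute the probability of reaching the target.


Gambler's ruin formula:
r = q/p = 0.4400/0.5600 = 0.7857
P(win) = (1 - r^i)/(1 - r^N)
= (1 - 0.7857^3)/(1 - 0.7857^6)
= 0.6734

0.6734


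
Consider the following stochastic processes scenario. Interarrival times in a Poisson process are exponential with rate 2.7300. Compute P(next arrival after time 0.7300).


P(X > t) = exp(-lambda * t)
= exp(-2.7300 * 0.7300)
= exp(-1.9929) = 0.1363

0.1363


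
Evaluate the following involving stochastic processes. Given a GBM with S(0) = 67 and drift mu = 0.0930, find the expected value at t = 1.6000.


E[S(t)] = S(0) * exp(mu * t)
= 67 * exp(0.0930 * 1.6000)
= 67 * 1.1604
= 77.7495

77.7495


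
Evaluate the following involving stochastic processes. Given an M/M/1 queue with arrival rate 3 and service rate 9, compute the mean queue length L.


rho = 3/9 = 0.3333
L = rho/(1-rho)
= 0.3333/0.6667
= 0.5000

0.5000


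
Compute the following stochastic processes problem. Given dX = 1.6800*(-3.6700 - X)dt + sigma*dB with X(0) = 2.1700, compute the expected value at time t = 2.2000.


E[X(t)] = mu + (X(0) - mu)*exp(-theta*t)
= -3.6700 + (2.1700 - -3.6700)*exp(-1.6800*2.2000)
= -3.6700 + 5.8400 * 0.0248
= -3.5250

-3.5250


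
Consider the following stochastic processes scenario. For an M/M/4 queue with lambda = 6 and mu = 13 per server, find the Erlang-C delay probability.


a = lambda/mu = 0.4615
rho = a/c = 0.1154
Erlang-C formula applied:
C(c,a) = 0.0013

0.0013


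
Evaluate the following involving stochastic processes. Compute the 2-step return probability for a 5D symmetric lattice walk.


P(return in 2 steps) = P(reverse first step) = 1/(2d)
= 1/10
= 0.1000

0.1000


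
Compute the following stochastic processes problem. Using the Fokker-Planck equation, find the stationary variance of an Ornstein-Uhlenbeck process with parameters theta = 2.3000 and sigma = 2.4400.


Stationary variance = sigma^2 / (2*theta)
= 2.4400^2 / (2*2.3000)
= 5.9536 / 4.6000
= 1.2943

1.2943


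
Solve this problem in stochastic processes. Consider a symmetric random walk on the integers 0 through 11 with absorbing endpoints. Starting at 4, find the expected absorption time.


For symmetric RW on 0,...,N with absorbing barriers, E(i) = i*(N-i)
E(4) = 4 * 7 = 28

28


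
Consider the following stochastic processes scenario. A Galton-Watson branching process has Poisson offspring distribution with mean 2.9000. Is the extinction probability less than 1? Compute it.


Since mu = 2.9000 > 1, extinction prob q < 1.
Solve s = exp(mu*(s-1)) iteratively.
q = 0.0668

0.0668


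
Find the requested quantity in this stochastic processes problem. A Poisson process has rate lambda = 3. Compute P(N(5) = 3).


P(N(t)=k) = (lambda*t)^k * exp(-lambda*t) / k!
lambda*t = 15
= 15^3 * exp(-15) / 3!
= 3375 * 3.0590e-07 / 6
= 1.7207e-04

1.7207e-04


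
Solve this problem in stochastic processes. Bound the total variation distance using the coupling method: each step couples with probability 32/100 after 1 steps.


TV distance bound <= (1-delta)^n
= (1 - 0.3200)^1
= 0.6800^1
= 0.6800

0.6800


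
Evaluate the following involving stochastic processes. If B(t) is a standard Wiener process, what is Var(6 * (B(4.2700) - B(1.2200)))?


Var(alpha*(B(t)-B(s))) = alpha^2 * (t-s)
= 6^2 * (4.2700 - 1.2200)
= 36 * 3.0500
= 109.8000

109.8000


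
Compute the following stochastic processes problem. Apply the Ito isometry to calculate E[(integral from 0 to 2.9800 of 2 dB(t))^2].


By Ito isometry: E[(int f dB)^2] = int f^2 dt
= 2^2 * 2.9800
= 4 * 2.9800 = 11.9200

11.9200


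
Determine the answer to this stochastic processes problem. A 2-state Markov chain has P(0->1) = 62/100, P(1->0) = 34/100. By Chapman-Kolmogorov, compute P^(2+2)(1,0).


P^4 = P^2 * P^2
Computing via matrix multiplication of the transition matrix.
Entry (1,0) of P^4 = 0.3542

0.3542


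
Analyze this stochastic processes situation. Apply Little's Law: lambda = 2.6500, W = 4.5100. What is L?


Little's Law: L = lambda * W
= 2.6500 * 4.5100
= 11.9515

11.9515


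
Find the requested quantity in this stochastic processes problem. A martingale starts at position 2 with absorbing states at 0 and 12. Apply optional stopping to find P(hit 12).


By optional stopping theorem: E(M at tau) = M(0) = 2
P(hit 12)*12 + P(hit 0)*0 = 2
P(hit 12) = (2 - 0)/(12 - 0) = 1/6 = 0.1667

0.1667


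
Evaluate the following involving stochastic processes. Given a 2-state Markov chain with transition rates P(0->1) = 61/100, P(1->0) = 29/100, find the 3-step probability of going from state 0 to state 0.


Computing P^3 by matrix multiplication.
P = [[0.3900, 0.6100], [0.2900, 0.7100]]
After raising P to the power 3:
P^3(0,0) = 0.3229

0.3229


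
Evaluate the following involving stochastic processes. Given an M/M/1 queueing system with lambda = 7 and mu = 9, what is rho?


rho = lambda/mu
= 7/9
= 0.7778

0.7778


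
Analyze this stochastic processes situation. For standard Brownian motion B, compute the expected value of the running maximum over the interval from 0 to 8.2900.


E(max B(s)) = sqrt(2t/pi)
= sqrt(2*8.2900/pi)
= sqrt(5.2776)
= 2.2973

2.2973


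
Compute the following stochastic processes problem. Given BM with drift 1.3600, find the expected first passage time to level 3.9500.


Expected first passage time = a/mu
= 3.9500/1.3600
= 2.9044

2.9044


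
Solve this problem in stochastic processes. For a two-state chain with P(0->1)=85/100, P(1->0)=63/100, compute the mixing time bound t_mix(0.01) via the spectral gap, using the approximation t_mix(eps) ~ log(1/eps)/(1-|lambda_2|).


lambda_2 = |1 - p01 - p10| = |1 - 0.8500 - 0.6300| = 0.4800
t_mix ~ log(1/eps)/(1 - |lambda_2|)
= log(100)/(1 - 0.4800) = 4.6052/0.5200
= 8.8561

8.8561


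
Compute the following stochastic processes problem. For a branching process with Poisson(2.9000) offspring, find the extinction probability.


Since mu = 2.9000 > 1, extinction prob q < 1.
Solve s = exp(mu*(s-1)) iteratively.
q = 0.0668

0.0668


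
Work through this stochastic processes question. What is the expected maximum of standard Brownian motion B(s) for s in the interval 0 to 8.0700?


E(max B(s)) = sqrt(2t/pi)
= sqrt(2*8.0700/pi)
= sqrt(5.1375)
= 2.2666

2.2666


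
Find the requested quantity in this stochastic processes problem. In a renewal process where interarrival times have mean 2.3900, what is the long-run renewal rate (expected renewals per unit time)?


Long-run renewal rate = 1/E(X)
= 1/2.3900
= 0.4184

0.4184


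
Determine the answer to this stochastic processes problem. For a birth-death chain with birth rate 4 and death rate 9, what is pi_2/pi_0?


For birth-death process, pi_n/pi_0 = (lambda/mu)^n
= (4/9)^2
= 0.1975

0.1975


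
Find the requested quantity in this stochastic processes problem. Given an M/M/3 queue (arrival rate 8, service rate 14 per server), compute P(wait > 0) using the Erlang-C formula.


a = lambda/mu = 0.5714
rho = a/c = 0.1905
Erlang-C formula applied:
C(c,a) = 0.0217

0.0217


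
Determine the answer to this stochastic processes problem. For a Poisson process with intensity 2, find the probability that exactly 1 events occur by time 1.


P(N(t)=k) = (lambda*t)^k * exp(-lambda*t) / k!
lambda*t = 2
= 2^1 * exp(-2) / 1!
= 2 * 0.1353 / 1
= 0.2707

0.2707


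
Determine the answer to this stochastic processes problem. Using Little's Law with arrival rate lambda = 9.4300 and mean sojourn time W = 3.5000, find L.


Little's Law: L = lambda * W
= 9.4300 * 3.5000
= 33.0050

33.0050


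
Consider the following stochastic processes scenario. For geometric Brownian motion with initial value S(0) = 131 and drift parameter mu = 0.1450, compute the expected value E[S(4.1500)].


E[S(t)] = S(0) * exp(mu * t)
= 131 * exp(0.1450 * 4.1500)
= 131 * 1.8253
= 239.1156

239.1156


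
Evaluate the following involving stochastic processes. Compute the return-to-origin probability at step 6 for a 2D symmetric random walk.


P = C(6,3)^2 / 4^6
= 20^2 / 4096
= 400 / 4096
= 0.0977

0.0977


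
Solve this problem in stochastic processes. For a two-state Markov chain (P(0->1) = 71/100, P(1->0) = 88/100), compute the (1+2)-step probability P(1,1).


P^3 = P^1 * P^2
Computing via matrix multiplication of the transition matrix.
Entry (1,1) of P^3 = 0.3329

0.3329


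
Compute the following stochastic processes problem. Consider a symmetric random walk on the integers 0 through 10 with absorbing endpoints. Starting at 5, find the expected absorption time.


For symmetric RW on 0,...,N with absorbing barriers, E(i) = i*(N-i)
E(5) = 5 * 5 = 25

25


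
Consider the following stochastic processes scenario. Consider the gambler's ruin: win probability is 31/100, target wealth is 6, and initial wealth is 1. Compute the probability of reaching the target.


Gambler's ruin formula:
r = q/p = 0.6900/0.3100 = 2.2258
P(win) = (1 - r^i)/(1 - r^N)
= (1 - 2.2258^1)/(1 - 2.2258^6)
= 0.0102

0.0102


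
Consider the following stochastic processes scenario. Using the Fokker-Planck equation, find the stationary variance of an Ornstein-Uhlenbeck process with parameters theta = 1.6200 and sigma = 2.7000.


Stationary variance = sigma^2 / (2*theta)
= 2.7000^2 / (2*1.6200)
= 7.2900 / 3.2400
= 2.2500

2.2500


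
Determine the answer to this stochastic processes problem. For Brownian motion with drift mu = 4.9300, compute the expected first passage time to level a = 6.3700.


Expected first passage time = a/mu
= 6.3700/4.9300
= 1.2921

1.2921


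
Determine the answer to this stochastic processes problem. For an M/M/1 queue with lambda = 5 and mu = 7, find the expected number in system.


rho = 5/7 = 0.7143
L = rho/(1-rho)
= 0.7143/0.2857
= 2.5000

2.5000


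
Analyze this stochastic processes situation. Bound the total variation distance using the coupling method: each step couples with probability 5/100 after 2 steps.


TV distance bound <= (1-delta)^n
= (1 - 0.0500)^2
= 0.9500^2
= 0.9025

0.9025


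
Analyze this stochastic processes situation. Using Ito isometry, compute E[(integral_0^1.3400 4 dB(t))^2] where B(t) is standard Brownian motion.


By Ito isometry: E[(int f dB)^2] = int f^2 dt
= 4^2 * 1.3400
= 16 * 1.3400 = 21.4400

21.4400


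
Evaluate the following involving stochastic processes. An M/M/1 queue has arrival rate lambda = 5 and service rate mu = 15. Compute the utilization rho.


rho = lambda/mu
= 5/15
= 0.3333

0.3333


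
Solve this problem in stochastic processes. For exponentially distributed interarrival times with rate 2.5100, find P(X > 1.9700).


P(X > t) = exp(-lambda * t)
= exp(-2.5100 * 1.9700)
= exp(-4.9447) = 0.0071

0.0071


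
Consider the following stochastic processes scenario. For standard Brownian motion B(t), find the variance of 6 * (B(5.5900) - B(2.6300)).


Var(alpha*(B(t)-B(s))) = alpha^2 * (t-s)
= 6^2 * (5.5900 - 2.6300)
= 36 * 2.9600
= 106.5600

106.5600


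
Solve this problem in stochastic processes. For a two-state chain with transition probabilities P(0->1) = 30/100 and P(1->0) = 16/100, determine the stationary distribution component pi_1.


Stationary distribution: pi_0 = p10/(p01+p10), pi_1 = p01/(p01+p10)
p01 = 0.3000, p10 = 0.1600
pi_1 = 0.6522

0.6522


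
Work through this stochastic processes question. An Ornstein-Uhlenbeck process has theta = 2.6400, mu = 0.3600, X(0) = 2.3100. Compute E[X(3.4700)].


E[X(t)] = mu + (X(0) - mu)*exp(-theta*t)
= 0.3600 + (2.3100 - 0.3600)*exp(-2.6400*3.4700)
= 0.3600 + 1.9500 * 1.0508e-04
= 0.3602

0.3602


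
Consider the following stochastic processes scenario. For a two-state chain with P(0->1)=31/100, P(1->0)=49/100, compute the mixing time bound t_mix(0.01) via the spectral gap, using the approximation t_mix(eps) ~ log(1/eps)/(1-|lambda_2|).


lambda_2 = |1 - p01 - p10| = |1 - 0.3100 - 0.4900| = 0.2000
t_mix ~ log(1/eps)/(1 - |lambda_2|)
= log(100)/(1 - 0.2000) = 4.6052/0.8000
= 5.7565

5.7565


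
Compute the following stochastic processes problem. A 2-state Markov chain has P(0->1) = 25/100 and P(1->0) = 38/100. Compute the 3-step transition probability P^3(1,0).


Computing P^3 by matrix multiplication.
P = [[0.7500, 0.2500], [0.3800, 0.6200]]
After raising P to the power 3:
P^3(1,0) = 0.5726

0.5726


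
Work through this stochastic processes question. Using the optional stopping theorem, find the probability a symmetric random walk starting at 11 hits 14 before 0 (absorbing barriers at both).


By optional stopping theorem: E(M at tau) = M(0) = 11
P(hit 14)*14 + P(hit 0)*0 = 11
P(hit 14) = (11 - 0)/(14 - 0) = 11/14 = 0.7857

0.7857


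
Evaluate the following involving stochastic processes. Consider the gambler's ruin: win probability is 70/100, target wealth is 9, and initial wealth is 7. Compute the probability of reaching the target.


Gambler's ruin formula:
r = q/p = 0.3000/0.7000 = 0.4286
P(win) = (1 - r^i)/(1 - r^N)
= (1 - 0.4286^7)/(1 - 0.4286^9)
= 0.9978

0.9978


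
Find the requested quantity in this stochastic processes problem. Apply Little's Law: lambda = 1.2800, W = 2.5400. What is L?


Little's Law: L = lambda * W
= 1.2800 * 2.5400
= 3.2512

3.2512


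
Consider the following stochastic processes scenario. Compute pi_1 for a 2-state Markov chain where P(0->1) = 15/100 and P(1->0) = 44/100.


Stationary distribution: pi_0 = p10/(p01+p10), pi_1 = p01/(p01+p10)
p01 = 0.1500, p10 = 0.4400
pi_1 = 0.2542

0.2542


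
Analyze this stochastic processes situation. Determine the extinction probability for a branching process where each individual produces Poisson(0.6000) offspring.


Since mu = 0.6000 <= 1, extinction probability = 1.

1.0000


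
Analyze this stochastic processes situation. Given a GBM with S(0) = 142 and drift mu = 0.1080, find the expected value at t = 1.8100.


E[S(t)] = S(0) * exp(mu * t)
= 142 * exp(0.1080 * 1.8100)
= 142 * 1.2159
= 172.6570

172.6570


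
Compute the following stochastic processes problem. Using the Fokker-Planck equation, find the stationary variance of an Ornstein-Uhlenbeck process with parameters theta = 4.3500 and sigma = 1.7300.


Stationary variance = sigma^2 / (2*theta)
= 1.7300^2 / (2*4.3500)
= 2.9929 / 8.7000
= 0.3440

0.3440


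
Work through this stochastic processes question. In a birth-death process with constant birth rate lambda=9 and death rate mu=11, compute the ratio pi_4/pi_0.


For birth-death process, pi_n/pi_0 = (lambda/mu)^n
= (9/11)^4
= 0.4481

0.4481


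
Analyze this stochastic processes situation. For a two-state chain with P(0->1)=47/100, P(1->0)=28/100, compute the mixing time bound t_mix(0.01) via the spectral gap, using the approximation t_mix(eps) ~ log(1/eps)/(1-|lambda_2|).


lambda_2 = |1 - p01 - p10| = |1 - 0.4700 - 0.2800| = 0.2500
t_mix ~ log(1/eps)/(1 - |lambda_2|)
= log(100)/(1 - 0.2500) = 4.6052/0.7500
= 6.1402

6.1402


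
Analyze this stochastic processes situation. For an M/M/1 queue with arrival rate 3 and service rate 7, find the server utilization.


rho = lambda/mu
= 3/7
= 0.4286

0.4286


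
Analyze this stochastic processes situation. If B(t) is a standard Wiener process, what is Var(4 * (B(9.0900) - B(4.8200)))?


Var(alpha*(B(t)-B(s))) = alpha^2 * (t-s)
= 4^2 * (9.0900 - 4.8200)
= 16 * 4.2700
= 68.3200

68.3200


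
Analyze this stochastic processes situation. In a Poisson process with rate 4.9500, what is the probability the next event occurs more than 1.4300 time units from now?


P(X > t) = exp(-lambda * t)
= exp(-4.9500 * 1.4300)
= exp(-7.0785) = 8.4304e-04

8.4304e-04


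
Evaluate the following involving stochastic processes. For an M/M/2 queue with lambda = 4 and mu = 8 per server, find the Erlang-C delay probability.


a = lambda/mu = 0.5000
rho = a/c = 0.2500
Erlang-C formula applied:
C(c,a) = 0.1000

0.1000


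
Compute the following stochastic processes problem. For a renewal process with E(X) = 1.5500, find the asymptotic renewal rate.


Long-run renewal rate = 1/E(X)
= 1/1.5500
= 0.6452

0.6452


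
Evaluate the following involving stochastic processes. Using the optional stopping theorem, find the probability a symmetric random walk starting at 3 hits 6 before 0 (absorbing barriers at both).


By optional stopping theorem: E(M at tau) = M(0) = 3
P(hit 6)*6 + P(hit 0)*0 = 3
P(hit 6) = (3 - 0)/(6 - 0) = 1/2 = 0.5000

0.5000


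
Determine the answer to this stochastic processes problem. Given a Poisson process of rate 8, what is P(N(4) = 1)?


P(N(t)=k) = (lambda*t)^k * exp(-lambda*t) / k!
lambda*t = 32
= 32^1 * exp(-32) / 1!
= 32 * 1.2664e-14 / 1
= 4.0525e-13

4.0525e-13


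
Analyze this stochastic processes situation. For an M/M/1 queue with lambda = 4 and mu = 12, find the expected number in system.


rho = 4/12 = 0.3333
L = rho/(1-rho)
= 0.3333/0.6667
= 0.5000

0.5000


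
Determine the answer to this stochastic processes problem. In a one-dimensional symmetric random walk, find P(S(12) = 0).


P(S(12) = 0) = C(12,6) / 4^6
= 924 / 4096
= 0.2256

0.2256


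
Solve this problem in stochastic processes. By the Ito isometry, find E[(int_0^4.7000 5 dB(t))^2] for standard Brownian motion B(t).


By Ito isometry: E[(int f dB)^2] = int f^2 dt
= 5^2 * 4.7000
= 25 * 4.7000 = 117.5000

117.5000


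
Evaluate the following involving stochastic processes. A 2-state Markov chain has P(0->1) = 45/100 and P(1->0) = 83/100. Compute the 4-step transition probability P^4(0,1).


Computing P^4 by matrix multiplication.
P = [[0.5500, 0.4500], [0.8300, 0.1700]]
After raising P to the power 4:
P^4(0,1) = 0.3494

0.3494


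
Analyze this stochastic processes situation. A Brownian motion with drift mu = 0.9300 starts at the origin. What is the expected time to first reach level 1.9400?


Expected first passage time = a/mu
= 1.9400/0.9300
= 2.0860

2.0860


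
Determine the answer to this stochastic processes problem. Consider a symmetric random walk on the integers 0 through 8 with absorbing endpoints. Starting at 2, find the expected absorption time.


For symmetric RW on 0,...,N with absorbing barriers, E(i) = i*(N-i)
E(2) = 2 * 6 = 12

12


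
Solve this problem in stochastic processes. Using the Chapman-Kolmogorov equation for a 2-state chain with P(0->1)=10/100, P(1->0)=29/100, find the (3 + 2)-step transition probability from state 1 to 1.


P^5 = P^3 * P^2
Computing via matrix multiplication of the transition matrix.
Entry (1,1) of P^5 = 0.3192

0.3192


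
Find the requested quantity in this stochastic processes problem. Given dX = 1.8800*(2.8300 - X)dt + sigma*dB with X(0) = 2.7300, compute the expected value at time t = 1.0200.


E[X(t)] = mu + (X(0) - mu)*exp(-theta*t)
= 2.8300 + (2.7300 - 2.8300)*exp(-1.8800*1.0200)
= 2.8300 + -0.1000 * 0.1470
= 2.8153

2.8153


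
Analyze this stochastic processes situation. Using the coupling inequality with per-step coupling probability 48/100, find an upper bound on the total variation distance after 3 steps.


TV distance bound <= (1-delta)^n
= (1 - 0.4800)^3
= 0.5200^3
= 0.1406

0.1406


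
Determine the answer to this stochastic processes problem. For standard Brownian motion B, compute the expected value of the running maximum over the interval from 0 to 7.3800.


E(max B(s)) = sqrt(2t/pi)
= sqrt(2*7.3800/pi)
= sqrt(4.6983)
= 2.1675

2.1675


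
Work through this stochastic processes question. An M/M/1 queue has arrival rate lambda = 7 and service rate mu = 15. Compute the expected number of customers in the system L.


rho = 7/15 = 0.4667
L = rho/(1-rho)
= 0.4667/0.5333
= 0.8750

0.8750


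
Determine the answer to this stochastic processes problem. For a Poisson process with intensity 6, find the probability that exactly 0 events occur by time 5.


P(N(t)=k) = (lambda*t)^k * exp(-lambda*t) / k!
lambda*t = 30
= 30^0 * exp(-30) / 0!
= 1 * 9.3576e-14 / 1
= 9.3576e-14

9.3576e-14


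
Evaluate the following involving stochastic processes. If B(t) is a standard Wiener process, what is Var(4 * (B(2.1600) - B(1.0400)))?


Var(alpha*(B(t)-B(s))) = alpha^2 * (t-s)
= 4^2 * (2.1600 - 1.0400)
= 16 * 1.1200
= 17.9200

17.9200


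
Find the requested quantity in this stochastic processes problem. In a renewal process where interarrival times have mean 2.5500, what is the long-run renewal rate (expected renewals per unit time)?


Long-run renewal rate = 1/E(X)
= 1/2.5500
= 0.3922

0.3922


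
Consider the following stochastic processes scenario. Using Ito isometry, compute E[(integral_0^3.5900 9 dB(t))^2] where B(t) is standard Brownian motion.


By Ito isometry: E[(int f dB)^2] = int f^2 dt
= 9^2 * 3.5900
= 81 * 3.5900 = 290.7900

290.7900


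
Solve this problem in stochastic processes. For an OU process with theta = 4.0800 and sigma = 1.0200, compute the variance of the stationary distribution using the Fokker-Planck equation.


Stationary variance = sigma^2 / (2*theta)
= 1.0200^2 / (2*4.0800)
= 1.0404 / 8.1600
= 0.1275

0.1275


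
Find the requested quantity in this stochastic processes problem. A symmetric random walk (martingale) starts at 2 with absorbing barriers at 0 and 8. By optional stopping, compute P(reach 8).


By optional stopping theorem: E(M at tau) = M(0) = 2
P(hit 8)*8 + P(hit 0)*0 = 2
P(hit 8) = (2 - 0)/(8 - 0) = 1/4 = 0.2500

0.2500


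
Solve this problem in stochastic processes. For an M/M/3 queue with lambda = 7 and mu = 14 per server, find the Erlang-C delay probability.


a = lambda/mu = 0.5000
rho = a/c = 0.1667
Erlang-C formula applied:
C(c,a) = 0.0152

0.0152


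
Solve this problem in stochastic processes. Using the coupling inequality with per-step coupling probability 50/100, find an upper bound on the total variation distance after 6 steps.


TV distance bound <= (1-delta)^n
= (1 - 0.5000)^6
= 0.5000^6
= 0.0156

0.0156


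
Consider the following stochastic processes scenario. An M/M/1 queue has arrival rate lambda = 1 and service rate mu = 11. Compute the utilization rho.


rho = lambda/mu
= 1/11
= 0.0909

0.0909


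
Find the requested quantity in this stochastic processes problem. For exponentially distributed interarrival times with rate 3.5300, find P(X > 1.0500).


P(X > t) = exp(-lambda * t)
= exp(-3.5300 * 1.0500)
= exp(-3.7065) = 0.0246

0.0246


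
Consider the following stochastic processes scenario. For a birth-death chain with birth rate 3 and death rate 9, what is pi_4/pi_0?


For birth-death process, pi_n/pi_0 = (lambda/mu)^n
= (3/9)^4
= 0.0123

0.0123


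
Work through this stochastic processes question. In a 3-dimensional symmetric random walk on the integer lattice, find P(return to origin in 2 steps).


P(return in 2 steps) = P(reverse first step) = 1/(2d)
= 1/6
= 0.1667

0.1667


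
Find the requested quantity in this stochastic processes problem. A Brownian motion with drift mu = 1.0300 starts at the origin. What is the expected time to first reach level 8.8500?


Expected first passage time = a/mu
= 8.8500/1.0300
= 8.5922

8.5922


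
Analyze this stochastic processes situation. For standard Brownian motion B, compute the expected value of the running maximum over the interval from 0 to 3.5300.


E(max B(s)) = sqrt(2t/pi)
= sqrt(2*3.5300/pi)
= sqrt(2.2473)
= 1.4991

1.4991


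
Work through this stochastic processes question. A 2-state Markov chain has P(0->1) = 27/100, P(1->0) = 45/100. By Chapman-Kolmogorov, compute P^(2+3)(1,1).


P^5 = P^2 * P^3
Computing via matrix multiplication of the transition matrix.
Entry (1,1) of P^5 = 0.3761

0.3761


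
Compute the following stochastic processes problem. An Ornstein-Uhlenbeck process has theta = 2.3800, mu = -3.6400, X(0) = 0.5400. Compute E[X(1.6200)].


E[X(t)] = mu + (X(0) - mu)*exp(-theta*t)
= -3.6400 + (0.5400 - -3.6400)*exp(-2.3800*1.6200)
= -3.6400 + 4.1800 * 0.0212
= -3.5515

-3.5515


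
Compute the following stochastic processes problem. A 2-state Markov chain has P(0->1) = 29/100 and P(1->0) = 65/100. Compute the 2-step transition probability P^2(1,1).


Computing P^2 by matrix multiplication.
P = [[0.7100, 0.2900], [0.6500, 0.3500]]
After raising P to the power 2:
P^2(1,1) = 0.3110

0.3110
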